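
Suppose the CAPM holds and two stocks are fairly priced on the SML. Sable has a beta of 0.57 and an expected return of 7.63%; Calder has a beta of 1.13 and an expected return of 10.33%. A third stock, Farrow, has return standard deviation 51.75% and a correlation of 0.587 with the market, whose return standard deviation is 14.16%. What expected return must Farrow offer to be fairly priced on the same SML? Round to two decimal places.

15.23%

MRP = (10.33% − 7.63%) / (1.13 − 0.57) = 4.8214%
R_f = 7.63% − 0.57 × 4.8214% = 4.8818%
β_Farrow = ρ·σ_i/σ_m = 0.587 × 51.75 / 14.16 = 2.1453
E(R_Farrow) = R_f + β × MRP = 4.8818% + 2.1453 × 4.8214% = 15.23%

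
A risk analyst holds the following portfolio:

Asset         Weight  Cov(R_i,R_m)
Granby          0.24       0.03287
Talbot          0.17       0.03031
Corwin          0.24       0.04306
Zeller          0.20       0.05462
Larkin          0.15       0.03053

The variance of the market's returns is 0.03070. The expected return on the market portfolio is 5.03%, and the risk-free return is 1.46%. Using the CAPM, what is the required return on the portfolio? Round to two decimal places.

β_Granby = 0.03287 / 0.03070 = 1.0707
β_Talbot = 0.03031 / 0.03070 = 0.9873
β_Corwin = 0.04306 / 0.03070 = 1.4026
β_Zeller = 0.05462 / 0.03070 = 1.7792
β_Larkin = 0.03053 / 0.03070 = 0.9945
β_P = Σ w_i β_i = 0.24×1.0707 + 0.17×0.9873 + 0.24×1.4026 + 0.20×1.7792 + 0.15×0.9945 = 1.2664
MRP = 5.03% − 1.46% = 3.57%
E(R_P) = R_f + β_P × MRP = 1.46% + 1.2664 × 3.57% = 5.98%

5.98%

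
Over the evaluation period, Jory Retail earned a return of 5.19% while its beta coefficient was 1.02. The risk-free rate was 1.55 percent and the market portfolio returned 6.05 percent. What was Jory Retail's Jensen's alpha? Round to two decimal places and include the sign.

-0.95%

Market excess return = 6.05% − 1.55% = 4.50%
CAPM benchmark = R_f + β(R_m − R_f) = 1.55% + 1.02 × 4.50% = 6.1400%
α = actual − benchmark = 5.19% − 6.1400% = -0.95%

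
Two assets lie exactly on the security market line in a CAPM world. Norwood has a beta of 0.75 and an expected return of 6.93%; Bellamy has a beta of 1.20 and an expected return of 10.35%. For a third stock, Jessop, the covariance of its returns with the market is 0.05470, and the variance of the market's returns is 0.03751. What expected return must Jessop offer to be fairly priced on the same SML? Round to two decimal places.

MRP = (10.35% − 6.93%) / (1.20 − 0.75) = 7.6000%
R_f = 6.93% − 0.75 × 7.6000% = 1.2300%
β_Jessop = Cov / Var(R_m) = 0.05470 / 0.03751 = 1.4583
E(R_Jessop) = R_f + β × MRP = 1.2300% + 1.4583 × 7.6000% = 12.31%

12.31%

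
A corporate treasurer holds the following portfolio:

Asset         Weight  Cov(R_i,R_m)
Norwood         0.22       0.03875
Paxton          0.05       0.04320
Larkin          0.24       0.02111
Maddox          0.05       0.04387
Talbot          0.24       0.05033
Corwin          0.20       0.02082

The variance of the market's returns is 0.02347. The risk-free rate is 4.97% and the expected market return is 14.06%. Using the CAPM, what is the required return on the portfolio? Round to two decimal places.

β_Norwood = 0.03875 / 0.02347 = 1.6510
β_Paxton = 0.04320 / 0.02347 = 1.8406
β_Larkin = 0.02111 / 0.02347 = 0.8994
β_Maddox = 0.04387 / 0.02347 = 1.8692
β_Talbot = 0.05033 / 0.02347 = 2.1444
β_Corwin = 0.02082 / 0.02347 = 0.8871
β_P = Σ w_i β_i = 0.22×1.6510 + 0.05×1.8406 + 0.24×0.8994 + 0.05×1.8692 + 0.24×2.1444 + 0.20×0.8871 = 1.4566
MRP = 14.06% − 4.97% = 9.09%
E(R_P) = R_f + β_P × MRP = 4.97% + 1.4566 × 9.09% = 18.21%

18.21%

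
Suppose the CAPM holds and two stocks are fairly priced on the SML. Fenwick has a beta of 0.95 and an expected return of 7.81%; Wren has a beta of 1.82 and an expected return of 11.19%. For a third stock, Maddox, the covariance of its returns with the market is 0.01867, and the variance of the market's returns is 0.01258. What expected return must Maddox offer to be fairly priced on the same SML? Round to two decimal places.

9.89%

MRP = (11.19% − 7.81%) / (1.82 − 0.95) = 3.8851%
R_f = 7.81% − 0.95 × 3.8851% = 4.1192%
β_Maddox = Cov / Var(R_m) = 0.01867 / 0.01258 = 1.4841
E(R_Maddox) = R_f + β × MRP = 4.1192% + 1.4841 × 3.8851% = 9.89%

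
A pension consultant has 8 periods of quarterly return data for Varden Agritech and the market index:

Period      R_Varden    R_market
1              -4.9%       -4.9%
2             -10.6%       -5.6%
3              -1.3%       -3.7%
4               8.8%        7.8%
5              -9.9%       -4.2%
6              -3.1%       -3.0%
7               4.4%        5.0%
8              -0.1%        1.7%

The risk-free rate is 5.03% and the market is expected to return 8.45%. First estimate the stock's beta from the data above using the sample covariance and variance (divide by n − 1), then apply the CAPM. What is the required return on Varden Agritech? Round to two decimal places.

Mean R_i = (-4.9 − 10.6 − 1.3 + 8.8 − 9.9 − 3.1 + 4.4 − 0.1) / 8 = -2.0875%
Mean R_m = (-4.9 − 5.6 − 3.7 + 7.8 − 4.2 − 3.0 + 5.0 + 1.7) / 8 = -0.8625%
Σ(R_i − R̄_i)(R_m − R̄_m) = 215.1263  ⇒  Cov = 215.1263 / 7 = 30.7323
Σ(R_m − R̄_m)² = 178.4788  ⇒  Var(R_m) = 178.4788 / 7 = 25.4970
β = Cov / Var(R_m) = 30.7323 / 25.4970 = 1.2053
MRP = 8.45% − 5.03% = 3.42%
E(R) = R_f + β × MRP = 5.03% + 1.2053 × 3.42% = 9.15%

9.15%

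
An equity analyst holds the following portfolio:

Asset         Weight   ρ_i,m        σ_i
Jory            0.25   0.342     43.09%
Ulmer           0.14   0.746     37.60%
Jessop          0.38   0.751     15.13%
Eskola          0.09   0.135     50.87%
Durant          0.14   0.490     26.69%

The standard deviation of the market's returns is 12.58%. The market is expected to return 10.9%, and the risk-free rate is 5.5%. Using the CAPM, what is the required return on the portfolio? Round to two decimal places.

11.67%

β_Jory = 0.342 × 43.09% / 12.58% = 1.1714
β_Ulmer = 0.746 × 37.60% / 12.58% = 2.2297
β_Jessop = 0.751 × 15.13% / 12.58% = 0.9032
β_Eskola = 0.135 × 50.87% / 12.58% = 0.5459
β_Durant = 0.490 × 26.69% / 12.58% = 1.0396
β_P = Σ w_i β_i = 0.25×1.1714 + 0.14×2.2297 + 0.38×0.9032 + 0.09×0.5459 + 0.14×1.0396 = 1.1429
MRP = 10.9% − 5.5% = 5.40%
E(R_P) = R_f + β_P × MRP = 5.5% + 1.1429 × 5.4% = 11.67%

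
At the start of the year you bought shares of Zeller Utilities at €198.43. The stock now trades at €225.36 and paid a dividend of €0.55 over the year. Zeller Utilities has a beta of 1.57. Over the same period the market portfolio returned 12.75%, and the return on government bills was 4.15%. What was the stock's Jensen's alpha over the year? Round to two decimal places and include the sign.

-3.80%

Realised HPR = (P1 + D1 − P0) / P0 = (225.36 + 0.55 − 198.43) / 198.43 = 27.48 / 198.43 = 13.8487%
MRP = 12.75% − 4.15% = 8.60%
CAPM required = R_f + β·MRP = 4.15% + 1.57 × 8.60% = 17.6520%
α = realised − required = 13.8487% − 17.6520% = -3.80%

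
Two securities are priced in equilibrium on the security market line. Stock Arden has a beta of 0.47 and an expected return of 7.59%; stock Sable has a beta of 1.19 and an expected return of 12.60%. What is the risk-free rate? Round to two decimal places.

4.32%

Both satisfy E(R) = R_f + β·MRP, so the slope of the SML is
MRP = (12.60% − 7.59%) / (1.19 − 0.47) = 5.01% / 0.72 = 6.9583%
R_f = E(R_Arden) − β_Arden·MRP = 7.59% − 0.47 × 6.9583% = 4.3196%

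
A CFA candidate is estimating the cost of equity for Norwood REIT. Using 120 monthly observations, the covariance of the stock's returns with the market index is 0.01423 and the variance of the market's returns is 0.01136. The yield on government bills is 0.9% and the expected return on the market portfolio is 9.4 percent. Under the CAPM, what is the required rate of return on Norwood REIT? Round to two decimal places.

β = Cov(R_i, R_m) / Var(R_m) = 0.01423 / 0.01136 = 1.2526
MRP = 9.4% − 0.9% = 8.50%
E(R) = R_f + β × MRP = 0.9% + 1.2526 × 8.5% = 11.55%

11.55%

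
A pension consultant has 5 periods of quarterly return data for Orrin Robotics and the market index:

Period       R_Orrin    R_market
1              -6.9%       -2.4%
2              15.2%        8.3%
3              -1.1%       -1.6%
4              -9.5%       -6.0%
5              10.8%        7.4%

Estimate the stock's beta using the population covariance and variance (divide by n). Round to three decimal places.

1.683

Mean R_i = (-6.9 + 15.2 − 1.1 − 9.5 + 10.8) / 5 = 1.7000%
Mean R_m = (-2.4 + 8.3 − 1.6 − 6.0 + 7.4) / 5 = 1.1400%
Σ(R_i − R̄_i)(R_m − R̄_m) = 271.7100  ⇒  Cov = 271.7100 / 5 = 54.3420
Σ(R_m − R̄_m)² = 161.4720  ⇒  Var(R_m) = 161.4720 / 5 = 32.2944
β = Cov / Var(R_m) = 54.3420 / 32.2944 = 1.6827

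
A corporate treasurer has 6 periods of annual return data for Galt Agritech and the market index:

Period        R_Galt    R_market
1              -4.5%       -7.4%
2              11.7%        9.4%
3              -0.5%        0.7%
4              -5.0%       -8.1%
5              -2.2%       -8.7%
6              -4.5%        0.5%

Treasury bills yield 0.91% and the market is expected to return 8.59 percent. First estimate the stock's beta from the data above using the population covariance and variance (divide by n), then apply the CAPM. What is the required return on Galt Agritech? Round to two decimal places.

Mean R_i = (-4.5 + 11.7 − 0.5 − 5.0 − 2.2 − 4.5) / 6 = -0.8333%
Mean R_m = (-7.4 + 9.4 + 0.7 − 8.1 − 8.7 + 0.5) / 6 = -2.2667%
Σ(R_i − R̄_i)(R_m − R̄_m) = 188.9867  ⇒  Cov = 188.9867 / 6 = 31.4978
Σ(R_m − R̄_m)² = 254.3333  ⇒  Var(R_m) = 254.3333 / 6 = 42.3889
β = Cov / Var(R_m) = 31.4978 / 42.3889 = 0.7431
MRP = 8.59% − 0.91% = 7.68%
E(R) = R_f + β × MRP = 0.91% + 0.7431 × 7.68% = 6.62%

6.62%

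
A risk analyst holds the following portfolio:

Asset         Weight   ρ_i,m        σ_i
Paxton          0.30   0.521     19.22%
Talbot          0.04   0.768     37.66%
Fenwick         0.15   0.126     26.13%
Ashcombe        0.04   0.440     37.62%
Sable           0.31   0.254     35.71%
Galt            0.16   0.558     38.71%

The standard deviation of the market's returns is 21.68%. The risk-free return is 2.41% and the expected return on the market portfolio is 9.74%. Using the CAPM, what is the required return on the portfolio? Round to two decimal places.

6.33%

β_Paxton = 0.521 × 19.22% / 21.68% = 0.4619
β_Talbot = 0.768 × 37.66% / 21.68% = 1.3341
β_Fenwick = 0.126 × 26.13% / 21.68% = 0.1519
β_Ashcombe = 0.440 × 37.62% / 21.68% = 0.7635
β_Sable = 0.254 × 35.71% / 21.68% = 0.4184
β_Galt = 0.558 × 38.71% / 21.68% = 0.9963
β_P = Σ w_i β_i = 0.30×0.4619 + 0.04×1.3341 + 0.15×0.1519 + 0.04×0.7635 + 0.31×0.4184 + 0.16×0.9963 = 0.5344
MRP = 9.74% − 2.41% = 7.33%
E(R_P) = R_f + β_P × MRP = 2.41% + 0.5344 × 7.33% = 6.33%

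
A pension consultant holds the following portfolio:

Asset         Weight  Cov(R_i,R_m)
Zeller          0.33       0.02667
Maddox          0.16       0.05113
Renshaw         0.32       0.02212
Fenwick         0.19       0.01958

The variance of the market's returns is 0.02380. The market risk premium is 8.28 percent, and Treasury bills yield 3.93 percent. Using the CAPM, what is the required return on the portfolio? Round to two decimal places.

β_Zeller = 0.02667 / 0.02380 = 1.1206
β_Maddox = 0.05113 / 0.02380 = 2.1483
β_Renshaw = 0.02212 / 0.02380 = 0.9294
β_Fenwick = 0.01958 / 0.02380 = 0.8227
β_P = Σ w_i β_i = 0.33×1.1206 + 0.16×2.1483 + 0.32×0.9294 + 0.19×0.8227 = 1.1672
E(R_P) = R_f + β_P × MRP = 3.93% + 1.1672 × 8.28% = 13.59%

13.59%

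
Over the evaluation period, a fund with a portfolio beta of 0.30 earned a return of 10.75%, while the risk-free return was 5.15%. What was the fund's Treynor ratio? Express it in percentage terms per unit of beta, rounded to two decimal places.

Treynor = (R_P − R_f) / β_P = (10.75% − 5.15%) / 0.3000 = 5.60% / 0.3000 = 18.67%

18.67%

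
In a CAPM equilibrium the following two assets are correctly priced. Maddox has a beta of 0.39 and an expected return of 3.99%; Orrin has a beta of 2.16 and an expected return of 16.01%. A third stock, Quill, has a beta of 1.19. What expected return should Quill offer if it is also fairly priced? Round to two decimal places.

9.42%

MRP (SML slope) = (16.01% − 3.99%) / (2.16 − 0.39) = 12.02% / 1.77 = 6.7910%
R_f (intercept) = 3.99% − 0.39 × 6.7910% = 1.3415%
E(R_Quill) = R_f + β × MRP = 1.3415% + 1.19 × 6.7910% = 9.42%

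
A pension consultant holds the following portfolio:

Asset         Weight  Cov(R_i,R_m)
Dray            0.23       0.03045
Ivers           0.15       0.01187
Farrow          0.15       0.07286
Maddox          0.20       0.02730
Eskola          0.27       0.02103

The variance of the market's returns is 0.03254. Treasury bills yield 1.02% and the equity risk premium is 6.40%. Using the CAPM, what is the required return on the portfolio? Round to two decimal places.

β_Dray = 0.03045 / 0.03254 = 0.9358
β_Ivers = 0.01187 / 0.03254 = 0.3648
β_Farrow = 0.07286 / 0.03254 = 2.2391
β_Maddox = 0.02730 / 0.03254 = 0.8390
β_Eskola = 0.02103 / 0.03254 = 0.6463
β_P = Σ w_i β_i = 0.23×0.9358 + 0.15×0.3648 + 0.15×2.2391 + 0.20×0.8390 + 0.27×0.6463 = 0.9481
E(R_P) = R_f + β_P × MRP = 1.02% + 0.9481 × 6.40% = 7.09%

7.09%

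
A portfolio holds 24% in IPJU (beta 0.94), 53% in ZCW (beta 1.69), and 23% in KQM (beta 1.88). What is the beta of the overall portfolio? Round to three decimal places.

1.554

β_P = Σ w_i β_i = 0.24×0.94 + 0.53×1.69 + 0.23×1.88 = 1.5537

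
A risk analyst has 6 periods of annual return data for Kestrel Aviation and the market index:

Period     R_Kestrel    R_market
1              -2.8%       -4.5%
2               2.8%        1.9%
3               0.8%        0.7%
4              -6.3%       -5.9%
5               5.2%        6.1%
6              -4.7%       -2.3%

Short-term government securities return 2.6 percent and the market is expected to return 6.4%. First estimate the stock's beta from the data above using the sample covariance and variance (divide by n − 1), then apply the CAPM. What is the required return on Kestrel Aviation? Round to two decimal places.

Mean R_i = (-2.8 + 2.8 + 0.8 − 6.3 + 5.2 − 4.7) / 6 = -0.8333%
Mean R_m = (-4.5 + 1.9 + 0.7 − 5.9 + 6.1 − 2.3) / 6 = -0.6667%
Σ(R_i − R̄_i)(R_m − R̄_m) = 94.8467  ⇒  Cov = 94.8467 / 5 = 18.9693
Σ(R_m − R̄_m)² = 98.9933  ⇒  Var(R_m) = 98.9933 / 5 = 19.7987
β = Cov / Var(R_m) = 18.9693 / 19.7987 = 0.9581
MRP = 6.4% − 2.6% = 3.80%
E(R) = R_f + β × MRP = 2.6% + 0.9581 × 3.8% = 6.24%

6.24%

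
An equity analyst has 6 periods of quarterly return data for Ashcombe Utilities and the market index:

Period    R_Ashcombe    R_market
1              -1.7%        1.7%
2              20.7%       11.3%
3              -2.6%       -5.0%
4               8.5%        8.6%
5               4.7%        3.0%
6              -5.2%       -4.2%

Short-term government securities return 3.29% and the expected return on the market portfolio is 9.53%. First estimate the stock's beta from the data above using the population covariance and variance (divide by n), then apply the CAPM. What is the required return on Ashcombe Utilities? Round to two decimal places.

11.65%

Mean R_i = (-1.7 + 20.7 − 2.6 + 8.5 + 4.7 − 5.2) / 6 = 4.0667%
Mean R_m = (1.7 + 11.3 − 5.0 + 8.6 + 3.0 − 4.2) / 6 = 2.5667%
Σ(R_i − R̄_i)(R_m − R̄_m) = 290.4333  ⇒  Cov = 290.4333 / 6 = 48.4056
Σ(R_m − R̄_m)² = 216.6533  ⇒  Var(R_m) = 216.6533 / 6 = 36.1089
β = Cov / Var(R_m) = 48.4056 / 36.1089 = 1.3405
MRP = 9.53% − 3.29% = 6.24%
E(R) = R_f + β × MRP = 3.29% + 1.3405 × 6.24% = 11.65%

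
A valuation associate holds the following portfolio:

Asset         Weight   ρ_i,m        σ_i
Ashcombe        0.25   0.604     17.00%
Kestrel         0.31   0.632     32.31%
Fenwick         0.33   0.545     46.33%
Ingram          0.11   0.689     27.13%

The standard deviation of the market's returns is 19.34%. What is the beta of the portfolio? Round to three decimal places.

0.997

β_Ashcombe = 0.604 × 17.00% / 19.34% = 0.5309
β_Kestrel = 0.632 × 32.31% / 19.34% = 1.0558
β_Fenwick = 0.545 × 46.33% / 19.34% = 1.3056
β_Ingram = 0.689 × 27.13% / 19.34% = 0.9665
β_P = Σ w_i β_i = 0.25×0.5309 + 0.31×1.0558 + 0.33×1.3056 + 0.11×0.9665 = 0.9972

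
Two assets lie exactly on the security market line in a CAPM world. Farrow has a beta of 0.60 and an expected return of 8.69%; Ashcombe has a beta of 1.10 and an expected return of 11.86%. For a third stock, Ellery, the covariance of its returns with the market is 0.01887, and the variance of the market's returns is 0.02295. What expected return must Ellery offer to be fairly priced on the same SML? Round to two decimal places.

10.10%

MRP = (11.86% − 8.69%) / (1.10 − 0.60) = 6.3400%
R_f = 8.69% − 0.60 × 6.3400% = 4.8860%
β_Ellery = Cov / Var(R_m) = 0.01887 / 0.02295 = 0.8222
E(R_Ellery) = R_f + β × MRP = 4.8860% + 0.8222 × 6.3400% = 10.10%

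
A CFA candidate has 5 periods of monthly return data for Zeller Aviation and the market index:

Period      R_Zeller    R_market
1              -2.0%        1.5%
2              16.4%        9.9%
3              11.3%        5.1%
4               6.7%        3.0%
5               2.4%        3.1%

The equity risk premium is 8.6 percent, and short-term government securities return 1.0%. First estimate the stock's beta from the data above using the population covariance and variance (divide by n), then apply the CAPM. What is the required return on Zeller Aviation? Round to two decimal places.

Mean R_i = (-2.0 + 16.4 + 11.3 + 6.7 + 2.4) / 5 = 6.9600%
Mean R_m = (1.5 + 9.9 + 5.1 + 3.0 + 3.1) / 5 = 4.5200%
Σ(R_i − R̄_i)(R_m − R̄_m) = 87.2340  ⇒  Cov = 87.2340 / 5 = 17.4468
Σ(R_m − R̄_m)² = 42.7280  ⇒  Var(R_m) = 42.7280 / 5 = 8.5456
β = Cov / Var(R_m) = 17.4468 / 8.5456 = 2.0416
E(R) = R_f + β × MRP = 1.0% + 2.0416 × 8.6% = 18.56%

18.56%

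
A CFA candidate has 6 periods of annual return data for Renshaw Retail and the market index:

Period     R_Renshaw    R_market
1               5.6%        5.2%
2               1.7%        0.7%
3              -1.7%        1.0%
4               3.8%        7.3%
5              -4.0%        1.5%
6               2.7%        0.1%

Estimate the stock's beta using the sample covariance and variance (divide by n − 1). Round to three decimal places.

0.690

Mean R_i = (5.6 + 1.7 − 1.7 + 3.8 − 4.0 + 2.7) / 6 = 1.3500%
Mean R_m = (5.2 + 0.7 + 1.0 + 7.3 + 1.5 + 0.1) / 6 = 2.6333%
Σ(R_i − R̄_i)(R_m − R̄_m) = 29.2900  ⇒  Cov = 29.2900 / 5 = 5.8580
Σ(R_m − R̄_m)² = 42.4733  ⇒  Var(R_m) = 42.4733 / 5 = 8.4947
β = Cov / Var(R_m) = 5.8580 / 8.4947 = 0.6896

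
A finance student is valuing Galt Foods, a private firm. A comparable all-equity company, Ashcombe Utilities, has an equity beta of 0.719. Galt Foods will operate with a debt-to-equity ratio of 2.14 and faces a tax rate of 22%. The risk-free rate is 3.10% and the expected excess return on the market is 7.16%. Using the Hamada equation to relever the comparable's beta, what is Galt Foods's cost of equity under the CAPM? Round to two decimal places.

16.84%

β_L = β_U × [1 + (1 − t)(D/E)] = 0.719 × [1 + (1 − 0.22) × 2.14]
    = 0.719 × [1 + 0.78 × 2.14] = 0.719 × 2.6692 = 1.9192
E(R) = R_f + β_L × MRP = 3.10% + 1.9192 × 7.16% = 16.84%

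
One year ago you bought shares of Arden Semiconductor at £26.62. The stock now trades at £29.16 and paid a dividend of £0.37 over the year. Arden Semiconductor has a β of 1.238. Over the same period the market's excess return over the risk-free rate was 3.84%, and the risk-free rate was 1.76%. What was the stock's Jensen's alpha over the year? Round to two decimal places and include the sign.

+4.42%

Realised HPR = (P1 + D1 − P0) / P0 = (29.16 + 0.37 − 26.62) / 26.62 = 2.91 / 26.62 = 10.9316%
CAPM required = R_f + β·MRP = 1.76% + 1.238 × 3.84% = 6.51392%
α = realised − required = 10.9316% − 6.51392% = +4.42%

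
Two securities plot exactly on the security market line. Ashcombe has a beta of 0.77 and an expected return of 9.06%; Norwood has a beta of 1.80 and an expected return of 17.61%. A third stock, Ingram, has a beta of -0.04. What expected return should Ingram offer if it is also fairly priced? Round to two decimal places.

MRP (SML slope) = (17.61% − 9.06%) / (1.80 − 0.77) = 8.55% / 1.03 = 8.3010%
R_f (intercept) = 9.06% − 0.77 × 8.3010% = 2.6682%
E(R_Ingram) = R_f + β × MRP = 2.6682% + -0.04 × 8.3010% = 2.34%

2.34%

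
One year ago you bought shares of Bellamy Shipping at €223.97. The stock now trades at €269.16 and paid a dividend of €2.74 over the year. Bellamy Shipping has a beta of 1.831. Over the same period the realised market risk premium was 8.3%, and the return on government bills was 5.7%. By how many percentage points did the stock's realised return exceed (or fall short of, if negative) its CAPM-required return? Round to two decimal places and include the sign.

+0.50%

Realised HPR = (P1 + D1 − P0) / P0 = (269.16 + 2.74 − 223.97) / 223.97 = 47.93 / 223.97 = 21.4002%
CAPM required = R_f + β·MRP = 5.7% + 1.831 × 8.3% = 20.8973%
α = realised − required = 21.4002% − 20.8973% = +0.50%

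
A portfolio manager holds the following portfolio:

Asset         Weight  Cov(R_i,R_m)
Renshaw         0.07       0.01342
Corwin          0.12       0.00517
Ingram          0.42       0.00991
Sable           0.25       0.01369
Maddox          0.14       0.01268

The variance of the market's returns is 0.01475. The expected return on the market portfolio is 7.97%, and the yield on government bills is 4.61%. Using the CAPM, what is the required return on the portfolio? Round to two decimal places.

β_Renshaw = 0.01342 / 0.01475 = 0.9098
β_Corwin = 0.00517 / 0.01475 = 0.3505
β_Ingram = 0.00991 / 0.01475 = 0.6719
β_Sable = 0.01369 / 0.01475 = 0.9281
β_Maddox = 0.01268 / 0.01475 = 0.8597
β_P = Σ w_i β_i = 0.07×0.9098 + 0.12×0.3505 + 0.42×0.6719 + 0.25×0.9281 + 0.14×0.8597 = 0.7403
MRP = 7.97% − 4.61% = 3.36%
E(R_P) = R_f + β_P × MRP = 4.61% + 0.7403 × 3.36% = 7.10%

7.10%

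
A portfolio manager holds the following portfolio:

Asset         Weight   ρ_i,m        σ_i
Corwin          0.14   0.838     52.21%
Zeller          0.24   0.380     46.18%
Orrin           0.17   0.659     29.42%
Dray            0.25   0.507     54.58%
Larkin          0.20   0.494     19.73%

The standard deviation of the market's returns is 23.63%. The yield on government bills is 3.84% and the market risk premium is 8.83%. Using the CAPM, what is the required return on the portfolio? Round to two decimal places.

12.25%

β_Corwin = 0.838 × 52.21% / 23.63% = 1.8515
β_Zeller = 0.380 × 46.18% / 23.63% = 0.7426
β_Orrin = 0.659 × 29.42% / 23.63% = 0.8205
β_Dray = 0.507 × 54.58% / 23.63% = 1.1711
β_Larkin = 0.494 × 19.73% / 23.63% = 0.4125
β_P = Σ w_i β_i = 0.14×1.8515 + 0.24×0.7426 + 0.17×0.8205 + 0.25×1.1711 + 0.20×0.4125 = 0.9522
E(R_P) = R_f + β_P × MRP = 3.84% + 0.9522 × 8.83% = 12.25%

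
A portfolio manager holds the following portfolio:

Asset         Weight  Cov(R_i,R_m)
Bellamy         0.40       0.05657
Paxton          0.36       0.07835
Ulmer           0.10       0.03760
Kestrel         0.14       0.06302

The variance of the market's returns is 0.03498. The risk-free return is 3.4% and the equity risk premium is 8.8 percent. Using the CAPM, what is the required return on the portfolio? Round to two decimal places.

19.35%

β_Bellamy = 0.05657 / 0.03498 = 1.6172
β_Paxton = 0.07835 / 0.03498 = 2.2399
β_Ulmer = 0.03760 / 0.03498 = 1.0749
β_Kestrel = 0.06302 / 0.03498 = 1.8016
β_P = Σ w_i β_i = 0.40×1.6172 + 0.36×2.2399 + 0.10×1.0749 + 0.14×1.8016 = 1.8130
E(R_P) = R_f + β_P × MRP = 3.4% + 1.8130 × 8.8% = 19.35%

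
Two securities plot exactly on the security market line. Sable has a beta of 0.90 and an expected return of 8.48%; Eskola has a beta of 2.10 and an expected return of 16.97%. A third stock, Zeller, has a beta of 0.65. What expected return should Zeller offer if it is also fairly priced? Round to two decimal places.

MRP (SML slope) = (16.97% − 8.48%) / (2.10 − 0.90) = 8.49% / 1.20 = 7.0750%
R_f (intercept) = 8.48% − 0.90 × 7.0750% = 2.1125%
E(R_Zeller) = R_f + β × MRP = 2.1125% + 0.65 × 7.0750% = 6.71%

6.71%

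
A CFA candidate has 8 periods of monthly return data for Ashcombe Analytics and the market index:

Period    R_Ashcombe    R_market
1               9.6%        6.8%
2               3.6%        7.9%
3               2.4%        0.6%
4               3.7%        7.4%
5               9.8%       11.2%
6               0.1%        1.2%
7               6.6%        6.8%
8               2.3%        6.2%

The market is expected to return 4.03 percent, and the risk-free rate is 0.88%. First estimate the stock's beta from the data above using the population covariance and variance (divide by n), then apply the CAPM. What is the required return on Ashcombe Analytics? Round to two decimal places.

3.17%

Mean R_i = (9.6 + 3.6 + 2.4 + 3.7 + 9.8 + 0.1 + 6.6 + 2.3) / 8 = 4.7625%
Mean R_m = (6.8 + 7.9 + 0.6 + 7.4 + 11.2 + 1.2 + 6.8 + 6.2) / 8 = 6.0125%
Σ(R_i − R̄_i)(R_m − R̄_m) = 62.4838  ⇒  Cov = 62.4838 / 8 = 7.8105
Σ(R_m − R̄_m)² = 86.1288  ⇒  Var(R_m) = 86.1288 / 8 = 10.7661
β = Cov / Var(R_m) = 7.8105 / 10.7661 = 0.7255
MRP = 4.03% − 0.88% = 3.15%
E(R) = R_f + β × MRP = 0.88% + 0.7255 × 3.15% = 3.17%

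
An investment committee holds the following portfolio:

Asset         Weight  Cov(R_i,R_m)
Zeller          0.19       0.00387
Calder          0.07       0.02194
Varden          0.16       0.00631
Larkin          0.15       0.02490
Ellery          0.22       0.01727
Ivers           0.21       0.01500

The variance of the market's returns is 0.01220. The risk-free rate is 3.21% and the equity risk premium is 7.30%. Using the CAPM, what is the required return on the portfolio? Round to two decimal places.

11.57%

β_Zeller = 0.00387 / 0.01220 = 0.3172
β_Calder = 0.02194 / 0.01220 = 1.7984
β_Varden = 0.00631 / 0.01220 = 0.5172
β_Larkin = 0.02490 / 0.01220 = 2.0410
β_Ellery = 0.01727 / 0.01220 = 1.4156
β_Ivers = 0.01500 / 0.01220 = 1.2295
β_P = Σ w_i β_i = 0.19×0.3172 + 0.07×1.7984 + 0.16×0.5172 + 0.15×2.0410 + 0.22×1.4156 + 0.21×1.2295 = 1.1447
E(R_P) = R_f + β_P × MRP = 3.21% + 1.1447 × 7.30% = 11.57%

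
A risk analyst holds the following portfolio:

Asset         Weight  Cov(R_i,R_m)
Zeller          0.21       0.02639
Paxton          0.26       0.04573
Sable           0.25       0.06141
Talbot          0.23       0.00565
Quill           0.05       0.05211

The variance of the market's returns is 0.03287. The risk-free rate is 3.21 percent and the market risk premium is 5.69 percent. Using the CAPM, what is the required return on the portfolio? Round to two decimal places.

β_Zeller = 0.02639 / 0.03287 = 0.8029
β_Paxton = 0.04573 / 0.03287 = 1.3912
β_Sable = 0.06141 / 0.03287 = 1.8683
β_Talbot = 0.00565 / 0.03287 = 0.1719
β_Quill = 0.05211 / 0.03287 = 1.5853
β_P = Σ w_i β_i = 0.21×0.8029 + 0.26×1.3912 + 0.25×1.8683 + 0.23×0.1719 + 0.05×1.5853 = 1.1162
E(R_P) = R_f + β_P × MRP = 3.21% + 1.1162 × 5.69% = 9.56%

9.56%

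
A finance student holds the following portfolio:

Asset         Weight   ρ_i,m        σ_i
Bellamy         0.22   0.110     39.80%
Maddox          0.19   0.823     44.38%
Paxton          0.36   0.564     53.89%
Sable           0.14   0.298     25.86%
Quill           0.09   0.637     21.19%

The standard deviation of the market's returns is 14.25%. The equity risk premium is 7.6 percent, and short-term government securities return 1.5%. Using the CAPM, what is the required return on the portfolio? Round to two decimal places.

12.77%

β_Bellamy = 0.110 × 39.80% / 14.25% = 0.3072
β_Maddox = 0.823 × 44.38% / 14.25% = 2.5631
β_Paxton = 0.564 × 53.89% / 14.25% = 2.1329
β_Sable = 0.298 × 25.86% / 14.25% = 0.5408
β_Quill = 0.637 × 21.19% / 14.25% = 0.9472
β_P = Σ w_i β_i = 0.22×0.3072 + 0.19×2.5631 + 0.36×2.1329 + 0.14×0.5408 + 0.09×0.9472 = 1.4834
E(R_P) = R_f + β_P × MRP = 1.5% + 1.4834 × 7.6% = 12.77%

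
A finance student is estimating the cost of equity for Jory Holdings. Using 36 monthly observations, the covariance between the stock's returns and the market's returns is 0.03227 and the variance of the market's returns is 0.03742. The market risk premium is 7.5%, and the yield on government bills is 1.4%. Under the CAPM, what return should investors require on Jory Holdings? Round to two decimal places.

β = Cov(R_i, R_m) / Var(R_m) = 0.03227 / 0.03742 = 0.8624
E(R) = R_f + β × MRP = 1.4% + 0.8624 × 7.5% = 7.87%

7.87%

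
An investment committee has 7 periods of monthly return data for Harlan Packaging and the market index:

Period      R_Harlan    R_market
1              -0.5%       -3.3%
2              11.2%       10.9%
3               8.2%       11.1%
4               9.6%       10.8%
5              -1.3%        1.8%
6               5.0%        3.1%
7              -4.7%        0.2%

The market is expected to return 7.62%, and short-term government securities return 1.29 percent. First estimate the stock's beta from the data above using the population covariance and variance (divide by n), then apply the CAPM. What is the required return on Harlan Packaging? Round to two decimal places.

Mean R_i = (-0.5 + 11.2 + 8.2 + 9.6 − 1.3 + 5.0 − 4.7) / 7 = 3.9286%
Mean R_m = (-3.3 + 10.9 + 11.1 + 10.8 + 1.8 + 3.1 + 0.2) / 7 = 4.9429%
Σ(R_i − R̄_i)(R_m − R̄_m) = 194.7214  ⇒  Cov = 194.7214 / 7 = 27.8173
Σ(R_m − R̄_m)² = 211.4171  ⇒  Var(R_m) = 211.4171 / 7 = 30.2024
β = Cov / Var(R_m) = 27.8173 / 30.2024 = 0.9210
MRP = 7.62% − 1.29% = 6.33%
E(R) = R_f + β × MRP = 1.29% + 0.9210 × 6.33% = 7.12%

7.12%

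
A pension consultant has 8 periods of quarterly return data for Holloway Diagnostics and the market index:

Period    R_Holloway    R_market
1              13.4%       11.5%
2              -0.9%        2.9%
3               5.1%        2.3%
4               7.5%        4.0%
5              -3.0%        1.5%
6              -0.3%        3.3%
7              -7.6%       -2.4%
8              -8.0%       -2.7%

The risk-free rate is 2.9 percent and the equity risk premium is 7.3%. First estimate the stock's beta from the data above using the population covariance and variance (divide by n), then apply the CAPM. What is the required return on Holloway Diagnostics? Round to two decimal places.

14.26%

Mean R_i = (13.4 − 0.9 + 5.1 + 7.5 − 3.0 − 0.3 − 7.6 − 8.0) / 8 = 0.7750%
Mean R_m = (11.5 + 2.9 + 2.3 + 4.0 + 1.5 + 3.3 − 2.4 − 2.7) / 8 = 2.5500%
Σ(R_i − R̄_i)(R_m − R̄_m) = 211.7600  ⇒  Cov = 211.7600 / 8 = 26.4700
Σ(R_m − R̄_m)² = 136.1200  ⇒  Var(R_m) = 136.1200 / 8 = 17.0150
β = Cov / Var(R_m) = 26.4700 / 17.0150 = 1.5557
E(R) = R_f + β × MRP = 2.9% + 1.5557 × 7.3% = 14.26%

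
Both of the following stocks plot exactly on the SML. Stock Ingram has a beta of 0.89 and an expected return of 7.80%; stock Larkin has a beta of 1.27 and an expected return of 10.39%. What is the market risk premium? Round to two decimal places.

Both satisfy E(R) = R_f + β·MRP, so the slope of the SML is
MRP = (10.39% − 7.80%) / (1.27 − 0.89) = 2.59% / 0.38 = 6.8158%

6.82%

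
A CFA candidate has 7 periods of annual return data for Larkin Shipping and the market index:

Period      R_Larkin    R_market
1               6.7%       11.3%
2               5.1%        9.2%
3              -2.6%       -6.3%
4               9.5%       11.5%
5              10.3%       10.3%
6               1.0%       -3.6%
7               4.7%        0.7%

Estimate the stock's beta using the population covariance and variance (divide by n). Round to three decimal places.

0.547

Mean R_i = (6.7 + 5.1 − 2.6 + 9.5 + 10.3 + 1.0 + 4.7) / 7 = 4.9571%
Mean R_m = (11.3 + 9.2 − 6.3 + 11.5 + 10.3 − 3.6 + 0.7) / 7 = 4.7286%
Σ(R_i − R̄_i)(R_m − R̄_m) = 189.9586  ⇒  Cov = 189.9586 / 7 = 27.1369
Σ(R_m − R̄_m)² = 347.2943  ⇒  Var(R_m) = 347.2943 / 7 = 49.6135
β = Cov / Var(R_m) = 27.1369 / 49.6135 = 0.5470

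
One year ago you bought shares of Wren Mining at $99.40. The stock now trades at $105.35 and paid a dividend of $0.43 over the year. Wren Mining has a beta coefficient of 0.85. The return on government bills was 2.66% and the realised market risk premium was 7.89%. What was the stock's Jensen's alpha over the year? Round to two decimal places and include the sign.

Realised HPR = (P1 + D1 − P0) / P0 = (105.35 + 0.43 − 99.40) / 99.40 = 6.38 / 99.40 = 6.4185%
CAPM required = R_f + β·MRP = 2.66% + 0.85 × 7.89% = 9.3665%
α = realised − required = 6.4185% − 9.3665% = -2.95%

-2.95%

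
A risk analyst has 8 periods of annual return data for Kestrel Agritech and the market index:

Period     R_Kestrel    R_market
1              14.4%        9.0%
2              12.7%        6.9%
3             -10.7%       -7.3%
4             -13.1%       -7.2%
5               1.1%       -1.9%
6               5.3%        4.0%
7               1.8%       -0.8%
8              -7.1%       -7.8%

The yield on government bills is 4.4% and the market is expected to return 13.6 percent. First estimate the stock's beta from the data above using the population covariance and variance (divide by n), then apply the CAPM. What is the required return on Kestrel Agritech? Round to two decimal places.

18.15%

Mean R_i = (14.4 + 12.7 − 10.7 − 13.1 + 1.1 + 5.3 + 1.8 − 7.1) / 8 = 0.5500%
Mean R_m = (9.0 + 6.9 − 7.3 − 7.2 − 1.9 + 4.0 − 0.8 − 7.8) / 8 = -0.6375%
Σ(R_i − R̄_i)(R_m − R̄_m) = 465.5150  ⇒  Cov = 465.5150 / 8 = 58.1894
Σ(R_m − R̄_m)² = 311.5788  ⇒  Var(R_m) = 311.5788 / 8 = 38.9474
β = Cov / Var(R_m) = 58.1894 / 38.9474 = 1.4941
MRP = 13.6% − 4.4% = 9.20%
E(R) = R_f + β × MRP = 4.4% + 1.4941 × 9.2% = 18.15%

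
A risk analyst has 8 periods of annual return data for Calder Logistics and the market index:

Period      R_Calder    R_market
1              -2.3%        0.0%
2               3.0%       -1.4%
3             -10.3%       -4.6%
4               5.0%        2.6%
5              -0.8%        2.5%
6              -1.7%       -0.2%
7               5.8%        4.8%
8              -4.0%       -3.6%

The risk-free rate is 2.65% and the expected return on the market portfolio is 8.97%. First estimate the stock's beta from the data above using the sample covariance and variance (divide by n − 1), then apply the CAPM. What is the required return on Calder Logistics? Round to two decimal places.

11.13%

Mean R_i = (-2.3 + 3.0 − 10.3 + 5.0 − 0.8 − 1.7 + 5.8 − 4.0) / 8 = -0.6625%
Mean R_m = (0.0 − 1.4 − 4.6 + 2.6 + 2.5 − 0.2 + 4.8 − 3.6) / 8 = 0.0125%
Σ(R_i − R̄_i)(R_m − R̄_m) = 96.8263  ⇒  Cov = 96.8263 / 7 = 13.8323
Σ(R_m − R̄_m)² = 72.1688  ⇒  Var(R_m) = 72.1688 / 7 = 10.3098
β = Cov / Var(R_m) = 13.8323 / 10.3098 = 1.3417
MRP = 8.97% − 2.65% = 6.32%
E(R) = R_f + β × MRP = 2.65% + 1.3417 × 6.32% = 11.13%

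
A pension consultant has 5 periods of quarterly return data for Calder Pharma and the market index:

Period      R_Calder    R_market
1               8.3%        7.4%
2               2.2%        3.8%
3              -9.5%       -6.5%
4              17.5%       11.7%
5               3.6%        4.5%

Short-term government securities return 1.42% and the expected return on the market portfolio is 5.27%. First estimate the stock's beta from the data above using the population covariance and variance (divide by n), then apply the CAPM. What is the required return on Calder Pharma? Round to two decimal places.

6.95%

Mean R_i = (8.3 + 2.2 − 9.5 + 17.5 + 3.6) / 5 = 4.4200%
Mean R_m = (7.4 + 3.8 − 6.5 + 11.7 + 4.5) / 5 = 4.1800%
Σ(R_i − R̄_i)(R_m − R̄_m) = 260.1020  ⇒  Cov = 260.1020 / 5 = 52.0204
Σ(R_m − R̄_m)² = 181.2280  ⇒  Var(R_m) = 181.2280 / 5 = 36.2456
β = Cov / Var(R_m) = 52.0204 / 36.2456 = 1.4352
MRP = 5.27% − 1.42% = 3.85%
E(R) = R_f + β × MRP = 1.42% + 1.4352 × 3.85% = 6.95%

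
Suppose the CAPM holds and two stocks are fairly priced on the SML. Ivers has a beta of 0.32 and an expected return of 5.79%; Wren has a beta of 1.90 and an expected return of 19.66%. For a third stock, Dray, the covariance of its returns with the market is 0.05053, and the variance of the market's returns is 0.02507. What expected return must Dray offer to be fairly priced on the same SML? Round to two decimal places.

20.67%

MRP = (19.66% − 5.79%) / (1.90 − 0.32) = 8.7785%
R_f = 5.79% − 0.32 × 8.7785% = 2.9809%
β_Dray = Cov / Var(R_m) = 0.05053 / 0.02507 = 2.0156
E(R_Dray) = R_f + β × MRP = 2.9809% + 2.0156 × 8.7785% = 20.67%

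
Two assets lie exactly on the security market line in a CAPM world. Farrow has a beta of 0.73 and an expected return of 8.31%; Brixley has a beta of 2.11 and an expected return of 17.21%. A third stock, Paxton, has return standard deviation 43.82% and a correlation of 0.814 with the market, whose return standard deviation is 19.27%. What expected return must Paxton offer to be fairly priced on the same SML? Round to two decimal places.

MRP = (17.21% − 8.31%) / (2.11 − 0.73) = 6.4493%
R_f = 8.31% − 0.73 × 6.4493% = 3.6020%
β_Paxton = ρ·σ_i/σ_m = 0.814 × 43.82 / 19.27 = 1.8510
E(R_Paxton) = R_f + β × MRP = 3.6020% + 1.8510 × 6.4493% = 15.54%

15.54%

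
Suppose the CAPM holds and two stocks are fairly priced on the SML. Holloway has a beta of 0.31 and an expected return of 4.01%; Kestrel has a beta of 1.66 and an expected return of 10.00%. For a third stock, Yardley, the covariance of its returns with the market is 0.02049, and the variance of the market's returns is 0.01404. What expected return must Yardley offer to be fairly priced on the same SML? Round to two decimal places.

9.11%

MRP = (10.00% − 4.01%) / (1.66 − 0.31) = 4.4370%
R_f = 4.01% − 0.31 × 4.4370% = 2.6345%
β_Yardley = Cov / Var(R_m) = 0.02049 / 0.01404 = 1.4594
E(R_Yardley) = R_f + β × MRP = 2.6345% + 1.4594 × 4.4370% = 9.11%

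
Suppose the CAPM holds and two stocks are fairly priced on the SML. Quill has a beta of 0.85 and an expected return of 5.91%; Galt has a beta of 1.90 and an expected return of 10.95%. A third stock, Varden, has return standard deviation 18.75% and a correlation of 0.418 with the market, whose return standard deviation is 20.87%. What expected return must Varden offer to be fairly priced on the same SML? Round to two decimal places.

3.63%

MRP = (10.95% − 5.91%) / (1.90 − 0.85) = 4.8000%
R_f = 5.91% − 0.85 × 4.8000% = 1.8300%
β_Varden = ρ·σ_i/σ_m = 0.418 × 18.75 / 20.87 = 0.3755
E(R_Varden) = R_f + β × MRP = 1.8300% + 0.3755 × 4.8000% = 3.63%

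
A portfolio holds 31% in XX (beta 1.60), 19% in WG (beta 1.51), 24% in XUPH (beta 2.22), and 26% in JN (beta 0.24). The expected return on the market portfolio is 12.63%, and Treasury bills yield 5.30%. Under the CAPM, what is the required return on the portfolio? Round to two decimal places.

15.40%

β_P = Σ w_i β_i = 0.31×1.60 + 0.19×1.51 + 0.24×2.22 + 0.26×0.24 = 1.3781
MRP = 12.63% − 5.30% = 7.33%
E(R_P) = R_f + β_P × MRP = 5.30% + 1.3781 × 7.33% = 15.40%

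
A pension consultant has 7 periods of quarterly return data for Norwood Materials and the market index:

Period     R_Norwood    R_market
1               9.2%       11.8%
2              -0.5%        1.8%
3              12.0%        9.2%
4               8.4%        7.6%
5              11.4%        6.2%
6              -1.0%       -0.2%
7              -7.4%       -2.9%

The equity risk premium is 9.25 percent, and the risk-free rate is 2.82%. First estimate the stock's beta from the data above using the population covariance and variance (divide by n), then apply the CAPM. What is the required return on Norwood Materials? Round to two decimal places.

14.72%

Mean R_i = (9.2 − 0.5 + 12.0 + 8.4 + 11.4 − 1.0 − 7.4) / 7 = 4.5857%
Mean R_m = (11.8 + 1.8 + 9.2 + 7.6 + 6.2 − 0.2 − 2.9) / 7 = 4.7857%
Σ(R_i − R̄_i)(R_m − R̄_m) = 220.6186  ⇒  Cov = 220.6186 / 7 = 31.5169
Σ(R_m − R̄_m)² = 171.4486  ⇒  Var(R_m) = 171.4486 / 7 = 24.4927
β = Cov / Var(R_m) = 31.5169 / 24.4927 = 1.2868
E(R) = R_f + β × MRP = 2.82% + 1.2868 × 9.25% = 14.72%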